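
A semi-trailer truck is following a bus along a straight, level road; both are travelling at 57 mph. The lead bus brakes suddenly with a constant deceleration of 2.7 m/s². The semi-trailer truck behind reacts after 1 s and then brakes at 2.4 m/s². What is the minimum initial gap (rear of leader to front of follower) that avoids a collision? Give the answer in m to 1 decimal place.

57 mph × 0.44704 = 25.4813 m/s.
Leader travels v²/(2a_L) = 649.297 / 5.400 = 120.240 m before stopping.
Follower covers v·t_r = 25.4813 × 1 = 25.481 m while reacting, then v²/(2a_F) = 649.297 / 4.800 = 135.270 m while braking, for a total of 25.481 + 135.270 = 160.751 m.
Since a_F ≤ a_L and the follower starts braking later, the follower is never slower than the leader, so the closest approach is when both have stopped.
Minimum gap = 160.751 − 120.240 = 40.511 m.

Minimum gap ≈ 40.5 m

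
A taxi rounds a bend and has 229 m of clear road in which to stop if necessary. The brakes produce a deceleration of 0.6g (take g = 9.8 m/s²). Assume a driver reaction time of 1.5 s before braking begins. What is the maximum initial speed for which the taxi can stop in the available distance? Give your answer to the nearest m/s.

Maximum speed ≈ 44 m/s

a = 0.6 × 9.8 = 5.880 m/s².
Stopping distance: v·t_r + v²/(2a) = 229 with t_r = 1.5 s and a = 5.880 m/s².
So v² + 17.640 v − 2693.04 = 0.
Positive root: v = −a·t_r + √((a·t_r)² + 2a·d) = −8.820 + √(77.792 + 2693.04) = 43.8187 m/s.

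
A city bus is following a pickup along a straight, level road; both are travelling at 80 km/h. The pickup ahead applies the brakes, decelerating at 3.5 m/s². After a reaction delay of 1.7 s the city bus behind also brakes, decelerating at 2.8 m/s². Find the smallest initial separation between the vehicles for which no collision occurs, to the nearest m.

80 km/h ÷ 3.6 = 22.2222 m/s.
Leader travels v²/(2a_L) = 493.826 / 7.000 = 70.547 m before stopping.
Follower covers v·t_r = 22.2222 × 1.7 = 37.778 m while reacting, then v²/(2a_F) = 493.826 / 5.600 = 88.183 m while braking, for a total of 37.778 + 88.183 = 125.961 m.
Since a_F ≤ a_L and the follower starts braking later, the follower is never slower than the leader, so the closest approach is when both have stopped.
Minimum gap = 125.961 − 70.547 = 55.414 m.

Minimum gap ≈ 55 m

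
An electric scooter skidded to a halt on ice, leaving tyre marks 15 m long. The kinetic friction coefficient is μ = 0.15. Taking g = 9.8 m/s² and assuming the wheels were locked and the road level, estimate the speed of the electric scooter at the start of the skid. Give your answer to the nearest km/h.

Deceleration a = μg = 0.15 × 9.8 = 1.470 m/s².
v = √(2a·d) = √(2 × 1.470 × 15) = √44.100 = 6.6408 m/s.
= 6.6408 × 3.6 = 23.907 km/h.

Initial speed ≈ 24 km/h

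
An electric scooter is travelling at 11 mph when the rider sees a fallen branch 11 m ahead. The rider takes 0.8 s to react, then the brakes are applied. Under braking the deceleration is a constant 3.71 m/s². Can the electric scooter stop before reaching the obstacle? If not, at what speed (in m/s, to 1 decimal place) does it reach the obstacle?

Yes — it stops about 3.8 m short of the obstacle, so it never reaches it

11 mph × 0.44704 = 4.9174 m/s.
Reaction distance = 4.9174 × 0.8 = 3.934 m.
Braking distance = v²/(2a) = 24.181 / 7.420 = 3.259 m.
Total stopping distance = 3.934 + 3.259 = 7.193 m, vs 11 m available — it stops with 11 − 7.193 = 3.807 m to spare.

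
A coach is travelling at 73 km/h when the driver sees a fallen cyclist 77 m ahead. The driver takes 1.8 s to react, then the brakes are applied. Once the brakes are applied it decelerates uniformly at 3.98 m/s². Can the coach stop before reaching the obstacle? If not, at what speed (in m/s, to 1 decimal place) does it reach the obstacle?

No — it strikes the obstacle at 9.4 m/s

73 km/h ÷ 3.6 = 20.2778 m/s.
Reaction distance = 20.2778 × 1.8 = 36.500 m.
Braking distance needed to stop: v²/(2a) = 411.189 / 7.960 = 51.657 m, so total needed = 36.500 + 51.657 = 88.157 m > 77 m — it cannot stop.
Distance remaining when braking begins: 77 − 36.500 = 40.500 m.
v² = v₀² − 2a·d = 411.189 − 2 × 3.980 × 40.500 = 88.809 m²/s².
v = √88.809 = 9.424 m/s.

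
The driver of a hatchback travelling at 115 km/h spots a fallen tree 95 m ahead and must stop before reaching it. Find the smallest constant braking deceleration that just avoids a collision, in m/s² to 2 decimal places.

Required deceleration ≈ 5.37 m/s²

115 km/h ÷ 3.6 = 31.9444 m/s.
v² = 2a·d ⇒ a = v²/(2d) = 31.9444² / (2 × 95.000) = 1020.445 / 190.000 = 5.3708 m/s².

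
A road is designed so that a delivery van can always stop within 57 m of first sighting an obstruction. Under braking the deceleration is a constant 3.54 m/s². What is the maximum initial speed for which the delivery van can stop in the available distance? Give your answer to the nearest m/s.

v²/(2a) = d ⇒ v = √(2 × 3.540 × 57) = √403.56 = 20.0888 m/s.

Maximum speed ≈ 20 m/s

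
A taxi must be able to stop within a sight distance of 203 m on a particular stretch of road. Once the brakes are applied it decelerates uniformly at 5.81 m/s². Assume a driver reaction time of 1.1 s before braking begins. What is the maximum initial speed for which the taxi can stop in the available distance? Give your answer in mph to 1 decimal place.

Stopping distance: v·t_r + v²/(2a) = 203 with t_r = 1.1 s and a = 5.810 m/s².
So v² + 12.782 v − 2358.86 = 0.
Positive root: v = −a·t_r + √((a·t_r)² + 2a·d) = −6.391 + √(40.845 + 2358.86) = 42.5958 m/s.
42.5958 m/s ÷ 0.44704 = 95.284 mph.

Maximum speed ≈ 95.3 mph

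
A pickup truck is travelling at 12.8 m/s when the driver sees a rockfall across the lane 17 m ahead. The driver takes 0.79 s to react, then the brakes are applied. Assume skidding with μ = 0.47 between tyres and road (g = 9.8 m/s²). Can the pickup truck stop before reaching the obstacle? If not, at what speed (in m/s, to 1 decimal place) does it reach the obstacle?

a = μg = 0.47 × 9.8 = 4.606 m/s².
Reaction distance = 12.8000 × 0.79 = 10.112 m.
Braking distance needed to stop: v²/(2a) = 163.840 / 9.212 = 17.785 m, so total needed = 10.112 + 17.785 = 27.897 m > 17 m — it cannot stop.
Distance remaining when braking begins: 17 − 10.112 = 6.888 m.
v² = v₀² − 2a·d = 163.840 − 2 × 4.606 × 6.888 = 100.388 m²/s².
v = √100.388 = 10.019 m/s.

No — it strikes the obstacle at 10.0 m/s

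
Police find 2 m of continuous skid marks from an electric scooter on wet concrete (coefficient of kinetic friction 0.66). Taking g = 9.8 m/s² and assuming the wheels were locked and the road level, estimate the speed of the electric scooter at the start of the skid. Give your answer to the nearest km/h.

Deceleration a = μg = 0.66 × 9.8 = 6.468 m/s².
v = √(2a·d) = √(2 × 6.468 × 2) = √25.872 = 5.0865 m/s.
= 5.0865 × 3.6 = 18.311 km/h.

Initial speed ≈ 18 km/h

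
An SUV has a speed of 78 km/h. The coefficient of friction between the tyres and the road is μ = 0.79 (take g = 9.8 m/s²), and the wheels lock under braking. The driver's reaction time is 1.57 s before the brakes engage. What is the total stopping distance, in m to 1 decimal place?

Total stopping distance ≈ 64.3 m

78 km/h ÷ 3.6 = 21.6667 m/s.
a = μg = 0.79 × 9.8 = 7.742 m/s².
Reaction distance = v·t_r = 21.6667 × 1.57 = 34.017 m.
Braking distance = v²/(2a) = 21.6667² / (2 × 7.742) = 469.446 / 15.484 = 30.318 m.
Total = 34.017 + 30.318 = 64.335 m.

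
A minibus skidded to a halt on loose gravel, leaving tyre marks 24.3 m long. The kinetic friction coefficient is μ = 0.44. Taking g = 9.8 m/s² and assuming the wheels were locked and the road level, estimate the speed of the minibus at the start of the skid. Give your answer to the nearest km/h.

Deceleration a = μg = 0.44 × 9.8 = 4.312 m/s².
v = √(2a·d) = √(2 × 4.312 × 24.3) = √209.563 = 14.4763 m/s.
= 14.4763 × 3.6 = 52.115 km/h.

Initial speed ≈ 52 km/h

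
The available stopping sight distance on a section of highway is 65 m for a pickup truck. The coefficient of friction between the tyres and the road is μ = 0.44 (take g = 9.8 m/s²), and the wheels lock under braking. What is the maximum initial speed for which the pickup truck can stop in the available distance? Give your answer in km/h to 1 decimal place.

a = μg = 0.44 × 9.8 = 4.312 m/s².
v²/(2a) = d ⇒ v = √(2 × 4.312 × 65) = √560.56 = 23.6761 m/s.
23.6761 m/s × 3.6 = 85.234 km/h.

Maximum speed ≈ 85.2 km/h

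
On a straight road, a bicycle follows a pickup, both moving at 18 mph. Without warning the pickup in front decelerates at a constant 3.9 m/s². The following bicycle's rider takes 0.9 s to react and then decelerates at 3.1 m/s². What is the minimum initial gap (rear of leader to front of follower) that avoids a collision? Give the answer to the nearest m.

18 mph × 0.44704 = 8.0467 m/s.
Leader travels v²/(2a_L) = 64.749 / 7.800 = 8.301 m before stopping.
Follower covers v·t_r = 8.0467 × 0.9 = 7.242 m while reacting, then v²/(2a_F) = 64.749 / 6.200 = 10.443 m while braking, for a total of 7.242 + 10.443 = 17.685 m.
Since a_F ≤ a_L and the follower starts braking later, the follower is never slower than the leader, so the closest approach is when both have stopped.
Minimum gap = 17.685 − 8.301 = 9.384 m.

Minimum gap ≈ 9 m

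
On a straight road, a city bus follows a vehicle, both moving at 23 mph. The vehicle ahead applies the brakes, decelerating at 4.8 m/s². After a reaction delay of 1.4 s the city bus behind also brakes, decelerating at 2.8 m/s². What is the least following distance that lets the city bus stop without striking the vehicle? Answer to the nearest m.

Minimum gap ≈ 22 m

23 mph × 0.44704 = 10.2819 m/s.
Leader travels v²/(2a_L) = 105.717 / 9.600 = 11.012 m before stopping.
Follower covers v·t_r = 10.2819 × 1.4 = 14.395 m while reacting, then v²/(2a_F) = 105.717 / 5.600 = 18.878 m while braking, for a total of 14.395 + 18.878 = 33.273 m.
Since a_F ≤ a_L and the follower starts braking later, the follower is never slower than the leader, so the closest approach is when both have stopped.
Minimum gap = 33.273 − 11.012 = 22.261 m.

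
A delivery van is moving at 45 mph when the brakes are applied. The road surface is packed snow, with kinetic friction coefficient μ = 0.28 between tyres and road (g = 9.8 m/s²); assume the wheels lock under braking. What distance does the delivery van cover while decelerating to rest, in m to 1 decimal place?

45 mph × 0.44704 = 20.1168 m/s.
a = μg = 0.28 × 9.8 = 2.744 m/s².
Braking distance = v²/(2a) = 20.1168² / (2 × 2.744) = 404.686 / 5.488 = 73.740 m.

Braking distance ≈ 73.7 m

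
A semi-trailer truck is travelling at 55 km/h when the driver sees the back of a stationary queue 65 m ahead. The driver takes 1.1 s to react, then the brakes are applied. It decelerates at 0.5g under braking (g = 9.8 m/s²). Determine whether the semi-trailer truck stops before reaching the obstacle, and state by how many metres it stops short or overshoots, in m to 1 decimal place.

Yes — it stops 24.4 m short of the obstacle

55 km/h ÷ 3.6 = 15.2778 m/s.
a = 0.5 × 9.8 = 4.900 m/s².
Reaction distance = 15.2778 × 1.1 = 16.806 m.
Braking distance = v²/(2a) = 233.411 / 9.800 = 23.817 m.
Total stopping distance = 16.806 + 23.817 = 40.623 m, vs 65 m available — it stops with 65 − 40.623 = 24.377 m to spare.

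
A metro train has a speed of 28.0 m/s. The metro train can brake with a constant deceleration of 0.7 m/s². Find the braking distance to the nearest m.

Braking distance = v²/(2a) = 28.0000² / (2 × 0.700) = 784.000 / 1.400 = 560.000 m.

Braking distance ≈ 560 m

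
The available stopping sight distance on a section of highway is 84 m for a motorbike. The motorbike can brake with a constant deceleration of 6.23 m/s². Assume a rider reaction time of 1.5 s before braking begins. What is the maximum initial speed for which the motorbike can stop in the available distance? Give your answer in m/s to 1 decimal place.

Stopping distance: v·t_r + v²/(2a) = 84 with t_r = 1.5 s and a = 6.230 m/s².
So v² + 18.690 v − 1046.64 = 0.
Positive root: v = −a·t_r + √((a·t_r)² + 2a·d) = −9.345 + √(87.329 + 1046.64) = 24.3295 m/s.

Maximum speed ≈ 24.3 m/s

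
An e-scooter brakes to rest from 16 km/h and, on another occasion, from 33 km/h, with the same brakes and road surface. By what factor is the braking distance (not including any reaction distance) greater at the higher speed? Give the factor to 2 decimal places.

Braking distance d = v²/(2a), so with a fixed, d ∝ v².
Factor = (33/16)² = 2.0625² = 4.2539.

Factor ≈ 4.25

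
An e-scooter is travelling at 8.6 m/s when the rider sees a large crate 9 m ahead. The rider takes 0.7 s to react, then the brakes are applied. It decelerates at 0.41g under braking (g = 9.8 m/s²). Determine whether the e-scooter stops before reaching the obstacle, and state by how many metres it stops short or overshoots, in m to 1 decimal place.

a = 0.41 × 9.8 = 4.018 m/s².
Reaction distance = 8.6000 × 0.7 = 6.020 m.
Braking distance = v²/(2a) = 73.960 / 8.036 = 9.204 m.
Total stopping distance = 6.020 + 9.204 = 15.224 m, vs 9 m available — it cannot stop in time and overshoots by 15.224 − 9 = 6.224 m.

No — it overshoots by 6.2 m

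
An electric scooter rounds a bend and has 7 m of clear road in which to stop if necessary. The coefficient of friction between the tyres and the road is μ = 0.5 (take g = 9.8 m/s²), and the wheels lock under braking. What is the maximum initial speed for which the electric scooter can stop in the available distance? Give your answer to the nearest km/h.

Maximum speed ≈ 30 km/h

a = μg = 0.5 × 9.8 = 4.900 m/s².
v²/(2a) = d ⇒ v = √(2 × 4.900 × 7) = √68.60 = 8.2825 m/s.
8.2825 m/s × 3.6 = 29.817 km/h.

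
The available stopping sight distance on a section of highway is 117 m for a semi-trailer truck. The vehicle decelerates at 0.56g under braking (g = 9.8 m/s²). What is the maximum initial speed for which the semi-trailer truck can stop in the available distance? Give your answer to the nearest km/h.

a = 0.56 × 9.8 = 5.488 m/s².
v²/(2a) = d ⇒ v = √(2 × 5.488 × 117) = √1284.19 = 35.8356 m/s.
35.8356 m/s × 3.6 = 129.008 km/h.

Maximum speed ≈ 129 km/h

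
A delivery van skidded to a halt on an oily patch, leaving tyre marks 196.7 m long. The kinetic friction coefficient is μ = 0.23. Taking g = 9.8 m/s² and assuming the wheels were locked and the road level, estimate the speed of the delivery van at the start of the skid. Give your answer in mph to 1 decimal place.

Initial speed ≈ 66.6 mph

Deceleration a = μg = 0.23 × 9.8 = 2.254 m/s².
v = √(2a·d) = √(2 × 2.254 × 196.7) = √886.724 = 29.7779 m/s.
= 29.7779 ÷ 0.44704 = 66.611 mph.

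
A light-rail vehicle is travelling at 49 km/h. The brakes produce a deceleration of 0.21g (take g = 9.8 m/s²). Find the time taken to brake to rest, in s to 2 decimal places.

Braking time ≈ 6.61 s

49 km/h ÷ 3.6 = 13.6111 m/s.
a = 0.21 × 9.8 = 2.058 m/s².
Braking time = v/a = 13.6111 / 2.058 = 6.614 s.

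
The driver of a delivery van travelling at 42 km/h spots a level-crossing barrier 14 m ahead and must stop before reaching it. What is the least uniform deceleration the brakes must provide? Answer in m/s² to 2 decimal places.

42 km/h ÷ 3.6 = 11.6667 m/s.
v² = 2a·d ⇒ a = v²/(2d) = 11.6667² / (2 × 14.000) = 136.112 / 28.000 = 4.8611 m/s².

Required deceleration ≈ 4.86 m/s²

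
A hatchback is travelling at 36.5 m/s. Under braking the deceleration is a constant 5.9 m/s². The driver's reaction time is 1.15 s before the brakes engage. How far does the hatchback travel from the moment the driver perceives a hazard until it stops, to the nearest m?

Total stopping distance ≈ 155 m

Reaction distance = v·t_r = 36.5000 × 1.15 = 41.975 m.
Braking distance = v²/(2a) = 36.5000² / (2 × 5.900) = 1332.250 / 11.800 = 112.903 m.
Total = 41.975 + 112.903 = 154.878 m.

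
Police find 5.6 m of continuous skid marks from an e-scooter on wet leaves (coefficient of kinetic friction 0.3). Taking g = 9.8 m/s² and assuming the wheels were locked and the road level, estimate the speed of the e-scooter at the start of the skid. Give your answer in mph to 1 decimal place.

Initial speed ≈ 12.8 mph

Deceleration a = μg = 0.3 × 9.8 = 2.940 m/s².
v = √(2a·d) = √(2 × 2.940 × 5.6) = √32.928 = 5.7383 m/s.
= 5.7383 ÷ 0.44704 = 12.836 mph.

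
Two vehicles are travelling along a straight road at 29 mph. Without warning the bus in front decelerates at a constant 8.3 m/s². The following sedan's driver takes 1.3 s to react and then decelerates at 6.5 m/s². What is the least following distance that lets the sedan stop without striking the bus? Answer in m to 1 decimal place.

Minimum gap ≈ 19.7 m

29 mph × 0.44704 = 12.9642 m/s.
Leader travels v²/(2a_L) = 168.070 / 16.600 = 10.125 m before stopping.
Follower covers v·t_r = 12.9642 × 1.3 = 16.853 m while reacting, then v²/(2a_F) = 168.070 / 13.000 = 12.928 m while braking, for a total of 16.853 + 12.928 = 29.781 m.
Since a_F ≤ a_L and the follower starts braking later, the follower is never slower than the leader, so the closest approach is when both have stopped.
Minimum gap = 29.781 − 10.125 = 19.656 m.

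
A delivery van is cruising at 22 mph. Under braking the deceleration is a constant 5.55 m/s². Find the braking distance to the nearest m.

22 mph × 0.44704 = 9.8349 m/s.
Braking distance = v²/(2a) = 9.8349² / (2 × 5.550) = 96.725 / 11.100 = 8.714 m.

Braking distance ≈ 9 m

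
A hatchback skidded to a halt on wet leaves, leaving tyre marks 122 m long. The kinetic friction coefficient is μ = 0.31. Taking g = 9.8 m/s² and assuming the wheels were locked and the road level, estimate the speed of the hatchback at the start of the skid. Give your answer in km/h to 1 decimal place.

Initial speed ≈ 98.0 km/h

Deceleration a = μg = 0.31 × 9.8 = 3.038 m/s².
v = √(2a·d) = √(2 × 3.038 × 122) = √741.272 = 27.2263 m/s.
= 27.2263 × 3.6 = 98.015 km/h.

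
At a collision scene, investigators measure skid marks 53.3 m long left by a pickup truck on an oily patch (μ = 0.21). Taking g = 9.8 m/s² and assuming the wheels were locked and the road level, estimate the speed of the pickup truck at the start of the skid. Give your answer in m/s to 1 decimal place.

Deceleration a = μg = 0.21 × 9.8 = 2.058 m/s².
v = √(2a·d) = √(2 × 2.058 × 53.3) = √219.383 = 14.8116 m/s.

Initial speed ≈ 14.8 m/s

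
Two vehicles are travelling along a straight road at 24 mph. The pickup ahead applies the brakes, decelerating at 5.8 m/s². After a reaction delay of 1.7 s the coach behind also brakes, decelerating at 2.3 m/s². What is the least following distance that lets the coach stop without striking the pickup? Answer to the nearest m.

Minimum gap ≈ 33 m

24 mph × 0.44704 = 10.7290 m/s.
Leader travels v²/(2a_L) = 115.111 / 11.600 = 9.923 m before stopping.
Follower covers v·t_r = 10.7290 × 1.7 = 18.239 m while reacting, then v²/(2a_F) = 115.111 / 4.600 = 25.024 m while braking, for a total of 18.239 + 25.024 = 43.263 m.
Since a_F ≤ a_L and the follower starts braking later, the follower is never slower than the leader, so the closest approach is when both have stopped.
Minimum gap = 43.263 − 9.923 = 33.340 m.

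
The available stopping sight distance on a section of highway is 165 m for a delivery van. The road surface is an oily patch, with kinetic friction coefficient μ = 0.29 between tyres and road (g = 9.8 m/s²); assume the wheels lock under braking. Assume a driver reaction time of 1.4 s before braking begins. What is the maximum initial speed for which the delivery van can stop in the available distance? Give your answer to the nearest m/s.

Maximum speed ≈ 27 m/s

a = μg = 0.29 × 9.8 = 2.842 m/s².
Stopping distance: v·t_r + v²/(2a) = 165 with t_r = 1.4 s and a = 2.842 m/s².
So v² + 7.958 v − 937.86 = 0.
Positive root: v = −a·t_r + √((a·t_r)² + 2a·d) = −3.979 + √(15.832 + 937.86) = 26.9029 m/s.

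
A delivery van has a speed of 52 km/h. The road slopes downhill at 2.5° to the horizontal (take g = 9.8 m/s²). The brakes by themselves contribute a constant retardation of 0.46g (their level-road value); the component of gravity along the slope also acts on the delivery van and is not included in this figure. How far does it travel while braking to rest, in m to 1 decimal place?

Braking distance ≈ 25.6 m

52 km/h ÷ 3.6 = 14.4444 m/s.
a = 0.46 × 9.8 = 4.508 m/s².
Gravity along the downhill slope reduces the braking deceleration: a_eff = 4.508 − 9.8·sin 2.5° = 4.508 − 0.427 = 4.081 m/s².
Braking distance = v²/(2a) = 14.4444² / (2 × 4.081) = 208.641 / 8.162 = 25.562 m.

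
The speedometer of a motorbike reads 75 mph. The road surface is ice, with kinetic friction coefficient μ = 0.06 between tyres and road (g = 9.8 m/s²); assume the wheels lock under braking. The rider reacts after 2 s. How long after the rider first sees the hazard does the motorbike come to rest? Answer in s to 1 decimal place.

75 mph × 0.44704 = 33.5280 m/s.
a = μg = 0.06 × 9.8 = 0.588 m/s².
Braking time = v/a = 33.5280 / 0.588 = 57.020 s.
Total = 2 + 57.020 = 59.020 s.

Total time ≈ 59.0 s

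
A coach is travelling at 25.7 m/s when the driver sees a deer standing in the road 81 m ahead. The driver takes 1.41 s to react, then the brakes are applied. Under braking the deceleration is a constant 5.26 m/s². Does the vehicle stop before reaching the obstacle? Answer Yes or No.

No

Reaction distance = 25.7000 × 1.41 = 36.237 m.
Braking distance = v²/(2a) = 660.490 / 10.520 = 62.784 m.
Total stopping distance = 36.237 + 62.784 = 99.021 m, vs 81 m available — it cannot stop in time and overshoots by 99.021 − 81 = 18.021 m.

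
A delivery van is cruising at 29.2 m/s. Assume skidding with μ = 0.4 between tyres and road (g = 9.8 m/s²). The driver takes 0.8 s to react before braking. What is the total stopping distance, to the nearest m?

Total stopping distance ≈ 132 m

a = μg = 0.4 × 9.8 = 3.920 m/s².
Reaction distance = v·t_r = 29.2000 × 0.8 = 23.360 m.
Braking distance = v²/(2a) = 29.2000² / (2 × 3.920) = 852.640 / 7.840 = 108.755 m.
Total = 23.360 + 108.755 = 132.115 m.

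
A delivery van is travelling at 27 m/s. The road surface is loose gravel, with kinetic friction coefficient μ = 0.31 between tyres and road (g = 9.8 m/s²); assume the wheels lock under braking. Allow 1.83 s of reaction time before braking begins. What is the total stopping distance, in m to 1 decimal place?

a = μg = 0.31 × 9.8 = 3.038 m/s².
Reaction distance = v·t_r = 27.0000 × 1.83 = 49.410 m.
Braking distance = v²/(2a) = 27.0000² / (2 × 3.038) = 729.000 / 6.076 = 119.980 m.
Total = 49.410 + 119.980 = 169.390 m.

Total stopping distance ≈ 169.4 m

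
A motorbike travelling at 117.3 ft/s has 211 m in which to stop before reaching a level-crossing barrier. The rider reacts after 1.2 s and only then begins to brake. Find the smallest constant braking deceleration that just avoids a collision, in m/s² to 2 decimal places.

Required deceleration ≈ 3.80 m/s²

117.3 ft/s × 0.3048 = 35.7530 m/s.
Distance covered during reaction = 35.7530 × 1.2 = 42.904 m.
Distance available for braking: 211 − 42.904 = 168.096 m.
v² = 2a·d ⇒ a = v²/(2d) = 35.7530² / (2 × 168.096) = 1278.277 / 336.192 = 3.8022 m/s².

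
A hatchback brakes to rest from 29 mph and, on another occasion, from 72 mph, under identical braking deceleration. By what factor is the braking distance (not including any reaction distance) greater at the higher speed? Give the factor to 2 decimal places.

Braking distance d = v²/(2a), so with a fixed, d ∝ v².
Factor = (72/29)² = 2.4828² = 6.1643.

Factor ≈ 6.16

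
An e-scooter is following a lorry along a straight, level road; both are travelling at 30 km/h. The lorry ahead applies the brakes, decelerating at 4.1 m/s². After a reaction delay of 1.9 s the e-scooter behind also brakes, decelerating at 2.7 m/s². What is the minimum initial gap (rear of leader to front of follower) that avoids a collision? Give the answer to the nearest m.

30 km/h ÷ 3.6 = 8.3333 m/s.
Leader travels v²/(2a_L) = 69.444 / 8.200 = 8.469 m before stopping.
Follower covers v·t_r = 8.3333 × 1.9 = 15.833 m while reacting, then v²/(2a_F) = 69.444 / 5.400 = 12.860 m while braking, for a total of 15.833 + 12.860 = 28.693 m.
Since a_F ≤ a_L and the follower starts braking later, the follower is never slower than the leader, so the closest approach is when both have stopped.
Minimum gap = 28.693 − 8.469 = 20.224 m.

Minimum gap ≈ 20 m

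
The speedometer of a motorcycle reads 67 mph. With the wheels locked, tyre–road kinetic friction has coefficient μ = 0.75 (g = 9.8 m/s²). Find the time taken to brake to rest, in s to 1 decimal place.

67 mph × 0.44704 = 29.9517 m/s.
a = μg = 0.75 × 9.8 = 7.350 m/s².
Braking time = v/a = 29.9517 / 7.350 = 4.075 s.

Braking time ≈ 4.1 s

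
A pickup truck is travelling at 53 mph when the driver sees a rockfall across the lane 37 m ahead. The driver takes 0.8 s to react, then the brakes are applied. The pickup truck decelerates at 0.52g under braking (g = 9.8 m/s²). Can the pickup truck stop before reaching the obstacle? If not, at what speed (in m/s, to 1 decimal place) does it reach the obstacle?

No — it strikes the obstacle at 19.4 m/s

53 mph × 0.44704 = 23.6931 m/s.
a = 0.52 × 9.8 = 5.096 m/s².
Reaction distance = 23.6931 × 0.8 = 18.954 m.
Braking distance needed to stop: v²/(2a) = 561.363 / 10.192 = 55.079 m, so total needed = 18.954 + 55.079 = 74.033 m > 37 m — it cannot stop.
Distance remaining when braking begins: 37 − 18.954 = 18.046 m.
v² = v₀² − 2a·d = 561.363 − 2 × 5.096 × 18.046 = 377.438 m²/s².
v = √377.438 = 19.428 m/s.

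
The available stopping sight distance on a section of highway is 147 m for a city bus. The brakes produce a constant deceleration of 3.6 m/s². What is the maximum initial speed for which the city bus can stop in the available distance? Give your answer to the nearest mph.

Maximum speed ≈ 73 mph

v²/(2a) = d ⇒ v = √(2 × 3.600 × 147) = √1058.40 = 32.5331 m/s.
32.5331 m/s ÷ 0.44704 = 72.774 mph.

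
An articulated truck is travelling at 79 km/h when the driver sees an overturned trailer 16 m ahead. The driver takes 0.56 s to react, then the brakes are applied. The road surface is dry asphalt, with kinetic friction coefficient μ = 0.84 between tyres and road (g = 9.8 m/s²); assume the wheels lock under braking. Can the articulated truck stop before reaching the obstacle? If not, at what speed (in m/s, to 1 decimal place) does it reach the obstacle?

79 km/h ÷ 3.6 = 21.9444 m/s.
a = μg = 0.84 × 9.8 = 8.232 m/s².
Reaction distance = 21.9444 × 0.56 = 12.289 m.
Braking distance needed to stop: v²/(2a) = 481.557 / 16.464 = 29.249 m, so total needed = 12.289 + 29.249 = 41.538 m > 16 m — it cannot stop.
Distance remaining when braking begins: 16 − 12.289 = 3.711 m.
v² = v₀² − 2a·d = 481.557 − 2 × 8.232 × 3.711 = 420.459 m²/s².
v = √420.459 = 20.505 m/s.

No — it strikes the obstacle at 20.5 m/s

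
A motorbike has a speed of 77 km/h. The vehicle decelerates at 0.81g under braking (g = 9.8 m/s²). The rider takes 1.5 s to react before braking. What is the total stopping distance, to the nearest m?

Total stopping distance ≈ 61 m

77 km/h ÷ 3.6 = 21.3889 m/s.
a = 0.81 × 9.8 = 7.938 m/s².
Reaction distance = v·t_r = 21.3889 × 1.5 = 32.083 m.
Braking distance = v²/(2a) = 21.3889² / (2 × 7.938) = 457.485 / 15.876 = 28.816 m.
Total = 32.083 + 28.816 = 60.899 m.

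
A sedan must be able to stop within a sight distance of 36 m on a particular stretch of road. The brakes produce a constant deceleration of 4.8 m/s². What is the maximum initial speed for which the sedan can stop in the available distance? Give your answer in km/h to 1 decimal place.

v²/(2a) = d ⇒ v = √(2 × 4.800 × 36) = √345.60 = 18.5903 m/s.
18.5903 m/s × 3.6 = 66.925 km/h.

Maximum speed ≈ 66.9 km/h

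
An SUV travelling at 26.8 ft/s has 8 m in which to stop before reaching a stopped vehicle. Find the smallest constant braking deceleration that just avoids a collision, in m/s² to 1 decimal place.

Required deceleration ≈ 4.2 m/s²

26.8 ft/s × 0.3048 = 8.1686 m/s.
v² = 2a·d ⇒ a = v²/(2d) = 8.1686² / (2 × 8.000) = 66.726 / 16.000 = 4.1704 m/s².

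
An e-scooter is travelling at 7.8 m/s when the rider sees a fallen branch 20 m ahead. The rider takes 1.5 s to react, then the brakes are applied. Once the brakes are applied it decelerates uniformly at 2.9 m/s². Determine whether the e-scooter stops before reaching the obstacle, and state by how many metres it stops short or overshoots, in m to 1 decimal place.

Reaction distance = 7.8000 × 1.5 = 11.700 m.
Braking distance = v²/(2a) = 60.840 / 5.800 = 10.490 m.
Total stopping distance = 11.700 + 10.490 = 22.190 m, vs 20 m available — it cannot stop in time and overshoots by 22.190 − 20 = 2.190 m.

No — it overshoots by 2.2 m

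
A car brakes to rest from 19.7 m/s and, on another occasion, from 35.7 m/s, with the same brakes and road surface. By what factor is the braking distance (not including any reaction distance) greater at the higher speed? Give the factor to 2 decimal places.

Braking distance d = v²/(2a), so with a fixed, d ∝ v².
Factor = (35.7/19.7)² = 1.8122² = 3.2841.

Factor ≈ 3.28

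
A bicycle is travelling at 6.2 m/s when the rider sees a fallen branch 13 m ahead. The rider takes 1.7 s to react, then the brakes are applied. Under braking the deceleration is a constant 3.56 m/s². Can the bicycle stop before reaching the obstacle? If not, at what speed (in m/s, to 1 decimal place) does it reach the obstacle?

Reaction distance = 6.2000 × 1.7 = 10.540 m.
Braking distance needed to stop: v²/(2a) = 38.440 / 7.120 = 5.399 m, so total needed = 10.540 + 5.399 = 15.939 m > 13 m — it cannot stop.
Distance remaining when braking begins: 13 − 10.540 = 2.460 m.
v² = v₀² − 2a·d = 38.440 − 2 × 3.560 × 2.460 = 20.925 m²/s².
v = √20.925 = 4.574 m/s.

No — it strikes the obstacle at 4.6 m/s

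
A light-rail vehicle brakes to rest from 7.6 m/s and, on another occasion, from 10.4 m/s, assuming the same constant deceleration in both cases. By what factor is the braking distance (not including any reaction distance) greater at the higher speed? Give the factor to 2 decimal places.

Braking distance d = v²/(2a), so with a fixed, d ∝ v².
Factor = (10.4/7.6)² = 1.3684² = 1.8725.

Factor ≈ 1.87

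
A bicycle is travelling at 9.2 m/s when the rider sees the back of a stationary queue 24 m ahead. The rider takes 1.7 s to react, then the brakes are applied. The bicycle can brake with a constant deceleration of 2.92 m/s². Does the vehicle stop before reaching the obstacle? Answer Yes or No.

Reaction distance = 9.2000 × 1.7 = 15.640 m.
Braking distance = v²/(2a) = 84.640 / 5.840 = 14.493 m.
Total stopping distance = 15.640 + 14.493 = 30.133 m, vs 24 m available — it cannot stop in time and overshoots by 30.133 − 24 = 6.133 m.

No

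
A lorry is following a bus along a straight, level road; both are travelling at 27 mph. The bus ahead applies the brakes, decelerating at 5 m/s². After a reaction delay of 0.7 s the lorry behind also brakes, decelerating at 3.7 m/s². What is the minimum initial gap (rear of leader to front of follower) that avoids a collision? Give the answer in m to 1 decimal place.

Minimum gap ≈ 13.6 m

27 mph × 0.44704 = 12.0701 m/s.
Leader travels v²/(2a_L) = 145.687 / 10.000 = 14.569 m before stopping.
Follower covers v·t_r = 12.0701 × 0.7 = 8.449 m while reacting, then v²/(2a_F) = 145.687 / 7.400 = 19.687 m while braking, for a total of 8.449 + 19.687 = 28.136 m.
Since a_F ≤ a_L and the follower starts braking later, the follower is never slower than the leader, so the closest approach is when both have stopped.
Minimum gap = 28.136 − 14.569 = 13.567 m.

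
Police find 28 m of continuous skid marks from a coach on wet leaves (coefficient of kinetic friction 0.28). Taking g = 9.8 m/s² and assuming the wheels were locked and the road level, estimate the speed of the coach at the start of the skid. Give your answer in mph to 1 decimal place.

Initial speed ≈ 27.7 mph

Deceleration a = μg = 0.28 × 9.8 = 2.744 m/s².
v = √(2a·d) = √(2 × 2.744 × 28) = √153.664 = 12.3961 m/s.
= 12.3961 ÷ 0.44704 = 27.729 mph.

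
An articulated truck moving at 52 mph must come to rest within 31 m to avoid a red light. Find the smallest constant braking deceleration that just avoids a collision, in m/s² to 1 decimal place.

52 mph × 0.44704 = 23.2461 m/s.
v² = 2a·d ⇒ a = v²/(2d) = 23.2461² / (2 × 31.000) = 540.381 / 62.000 = 8.7158 m/s².

Required deceleration ≈ 8.7 m/s²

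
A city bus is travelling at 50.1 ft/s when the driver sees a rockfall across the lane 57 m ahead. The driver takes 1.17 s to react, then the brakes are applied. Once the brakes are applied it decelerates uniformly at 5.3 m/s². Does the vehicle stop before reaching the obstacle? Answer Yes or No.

50.1 ft/s × 0.3048 = 15.2705 m/s.
Reaction distance = 15.2705 × 1.17 = 17.866 m.
Braking distance = v²/(2a) = 233.188 / 10.600 = 21.999 m.
Total stopping distance = 17.866 + 21.999 = 39.865 m, vs 57 m available — it stops with 57 − 39.865 = 17.135 m to spare.

Yes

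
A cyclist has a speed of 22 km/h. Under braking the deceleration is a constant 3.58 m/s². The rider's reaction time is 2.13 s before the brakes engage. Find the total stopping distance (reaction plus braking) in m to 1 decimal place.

22 km/h ÷ 3.6 = 6.1111 m/s.
Reaction distance = v·t_r = 6.1111 × 2.13 = 13.017 m.
Braking distance = v²/(2a) = 6.1111² / (2 × 3.580) = 37.346 / 7.160 = 5.216 m.
Total = 13.017 + 5.216 = 18.233 m.

Total stopping distance ≈ 18.2 m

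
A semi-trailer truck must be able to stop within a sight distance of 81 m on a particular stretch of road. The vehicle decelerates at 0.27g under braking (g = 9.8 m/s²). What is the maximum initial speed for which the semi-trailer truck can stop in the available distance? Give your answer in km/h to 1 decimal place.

Maximum speed ≈ 74.5 km/h

a = 0.27 × 9.8 = 2.646 m/s².
v²/(2a) = d ⇒ v = √(2 × 2.646 × 81) = √428.65 = 20.7039 m/s.
20.7039 m/s × 3.6 = 74.534 km/h.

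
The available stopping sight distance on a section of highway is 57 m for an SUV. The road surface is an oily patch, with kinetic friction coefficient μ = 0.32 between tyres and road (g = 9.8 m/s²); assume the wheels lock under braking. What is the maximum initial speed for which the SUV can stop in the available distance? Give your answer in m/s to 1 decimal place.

a = μg = 0.32 × 9.8 = 3.136 m/s².
v²/(2a) = d ⇒ v = √(2 × 3.136 × 57) = √357.50 = 18.9077 m/s.

Maximum speed ≈ 18.9 m/s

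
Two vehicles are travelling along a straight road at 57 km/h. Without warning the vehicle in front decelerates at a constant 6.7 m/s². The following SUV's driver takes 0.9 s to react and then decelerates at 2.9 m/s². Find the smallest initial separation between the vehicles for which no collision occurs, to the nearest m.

57 km/h ÷ 3.6 = 15.8333 m/s.
Leader travels v²/(2a_L) = 250.693 / 13.400 = 18.708 m before stopping.
Follower covers v·t_r = 15.8333 × 0.9 = 14.250 m while reacting, then v²/(2a_F) = 250.693 / 5.800 = 43.223 m while braking, for a total of 14.250 + 43.223 = 57.473 m.
Since a_F ≤ a_L and the follower starts braking later, the follower is never slower than the leader, so the closest approach is when both have stopped.
Minimum gap = 57.473 − 18.708 = 38.765 m.

Minimum gap ≈ 39 m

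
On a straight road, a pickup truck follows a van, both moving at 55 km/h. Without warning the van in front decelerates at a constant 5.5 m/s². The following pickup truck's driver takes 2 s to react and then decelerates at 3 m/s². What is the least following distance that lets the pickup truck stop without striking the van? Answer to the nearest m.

Minimum gap ≈ 48 m

55 km/h ÷ 3.6 = 15.2778 m/s.
Leader travels v²/(2a_L) = 233.411 / 11.000 = 21.219 m before stopping.
Follower covers v·t_r = 15.2778 × 2 = 30.556 m while reacting, then v²/(2a_F) = 233.411 / 6.000 = 38.902 m while braking, for a total of 30.556 + 38.902 = 69.458 m.
Since a_F ≤ a_L and the follower starts braking later, the follower is never slower than the leader, so the closest approach is when both have stopped.
Minimum gap = 69.458 − 21.219 = 48.239 m.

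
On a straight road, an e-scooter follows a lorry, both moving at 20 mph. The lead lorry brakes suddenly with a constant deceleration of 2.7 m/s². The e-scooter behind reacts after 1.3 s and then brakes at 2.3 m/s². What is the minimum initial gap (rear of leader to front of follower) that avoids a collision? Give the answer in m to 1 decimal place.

Minimum gap ≈ 14.2 m

20 mph × 0.44704 = 8.9408 m/s.
Leader travels v²/(2a_L) = 79.938 / 5.400 = 14.803 m before stopping.
Follower covers v·t_r = 8.9408 × 1.3 = 11.623 m while reacting, then v²/(2a_F) = 79.938 / 4.600 = 17.378 m while braking, for a total of 11.623 + 17.378 = 29.001 m.
Since a_F ≤ a_L and the follower starts braking later, the follower is never slower than the leader, so the closest approach is when both have stopped.
Minimum gap = 29.001 − 14.803 = 14.198 m.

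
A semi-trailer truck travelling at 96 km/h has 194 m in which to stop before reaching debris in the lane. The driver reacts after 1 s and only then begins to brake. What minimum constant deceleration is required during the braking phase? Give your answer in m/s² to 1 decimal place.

Required deceleration ≈ 2.1 m/s²

96 km/h ÷ 3.6 = 26.6667 m/s.
Distance covered during reaction = 26.6667 × 1 = 26.667 m.
Distance available for braking: 194 − 26.667 = 167.333 m.
v² = 2a·d ⇒ a = v²/(2d) = 26.6667² / (2 × 167.333) = 711.113 / 334.666 = 2.1248 m/s².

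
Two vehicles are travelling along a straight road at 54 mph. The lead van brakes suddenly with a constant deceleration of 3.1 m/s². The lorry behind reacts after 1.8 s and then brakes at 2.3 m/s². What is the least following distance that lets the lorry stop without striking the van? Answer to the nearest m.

54 mph × 0.44704 = 24.1402 m/s.
Leader travels v²/(2a_L) = 582.749 / 6.200 = 93.992 m before stopping.
Follower covers v·t_r = 24.1402 × 1.8 = 43.452 m while reacting, then v²/(2a_F) = 582.749 / 4.600 = 126.685 m while braking, for a total of 43.452 + 126.685 = 170.137 m.
Since a_F ≤ a_L and the follower starts braking later, the follower is never slower than the leader, so the closest approach is when both have stopped.
Minimum gap = 170.137 − 93.992 = 76.145 m.

Minimum gap ≈ 76 m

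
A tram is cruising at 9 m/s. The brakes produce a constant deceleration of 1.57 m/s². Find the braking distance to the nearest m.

Braking distance ≈ 26 m

Braking distance = v²/(2a) = 9.0000² / (2 × 1.570) = 81.000 / 3.140 = 25.796 m.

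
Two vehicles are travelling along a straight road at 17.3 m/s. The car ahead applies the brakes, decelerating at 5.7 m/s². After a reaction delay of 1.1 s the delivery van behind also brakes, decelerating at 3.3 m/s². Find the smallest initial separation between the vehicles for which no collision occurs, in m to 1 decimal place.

Minimum gap ≈ 38.1 m

Leader travels v²/(2a_L) = 299.290 / 11.400 = 26.254 m before stopping.
Follower covers v·t_r = 17.3000 × 1.1 = 19.030 m while reacting, then v²/(2a_F) = 299.290 / 6.600 = 45.347 m while braking, for a total of 19.030 + 45.347 = 64.377 m.
Since a_F ≤ a_L and the follower starts braking later, the follower is never slower than the leader, so the closest approach is when both have stopped.
Minimum gap = 64.377 − 26.254 = 38.123 m.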